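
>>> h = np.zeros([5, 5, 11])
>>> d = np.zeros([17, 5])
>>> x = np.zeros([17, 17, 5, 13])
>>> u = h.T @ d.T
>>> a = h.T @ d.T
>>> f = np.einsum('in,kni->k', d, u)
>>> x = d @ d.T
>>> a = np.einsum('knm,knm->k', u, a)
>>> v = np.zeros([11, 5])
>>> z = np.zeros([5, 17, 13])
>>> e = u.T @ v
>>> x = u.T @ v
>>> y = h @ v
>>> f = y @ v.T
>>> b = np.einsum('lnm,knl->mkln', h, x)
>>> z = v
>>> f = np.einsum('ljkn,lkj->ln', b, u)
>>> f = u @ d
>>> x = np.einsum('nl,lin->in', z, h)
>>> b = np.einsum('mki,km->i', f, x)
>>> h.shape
(5, 5, 11)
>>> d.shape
(17, 5)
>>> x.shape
(5, 11)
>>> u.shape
(11, 5, 17)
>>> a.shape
(11,)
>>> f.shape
(11, 5, 5)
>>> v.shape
(11, 5)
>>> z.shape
(11, 5)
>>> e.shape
(17, 5, 5)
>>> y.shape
(5, 5, 5)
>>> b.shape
(5,)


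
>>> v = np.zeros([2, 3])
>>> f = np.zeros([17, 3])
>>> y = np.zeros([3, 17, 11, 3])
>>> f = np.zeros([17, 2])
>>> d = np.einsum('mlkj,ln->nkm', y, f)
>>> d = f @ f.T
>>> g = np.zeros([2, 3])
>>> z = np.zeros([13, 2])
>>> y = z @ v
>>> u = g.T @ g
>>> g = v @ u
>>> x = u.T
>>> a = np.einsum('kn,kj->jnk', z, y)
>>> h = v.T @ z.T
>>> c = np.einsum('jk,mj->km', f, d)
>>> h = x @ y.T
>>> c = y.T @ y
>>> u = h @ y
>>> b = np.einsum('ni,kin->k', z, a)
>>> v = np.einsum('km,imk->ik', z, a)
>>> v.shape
(3, 13)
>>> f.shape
(17, 2)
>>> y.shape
(13, 3)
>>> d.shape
(17, 17)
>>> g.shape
(2, 3)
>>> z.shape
(13, 2)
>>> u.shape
(3, 3)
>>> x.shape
(3, 3)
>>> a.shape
(3, 2, 13)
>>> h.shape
(3, 13)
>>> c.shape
(3, 3)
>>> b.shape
(3,)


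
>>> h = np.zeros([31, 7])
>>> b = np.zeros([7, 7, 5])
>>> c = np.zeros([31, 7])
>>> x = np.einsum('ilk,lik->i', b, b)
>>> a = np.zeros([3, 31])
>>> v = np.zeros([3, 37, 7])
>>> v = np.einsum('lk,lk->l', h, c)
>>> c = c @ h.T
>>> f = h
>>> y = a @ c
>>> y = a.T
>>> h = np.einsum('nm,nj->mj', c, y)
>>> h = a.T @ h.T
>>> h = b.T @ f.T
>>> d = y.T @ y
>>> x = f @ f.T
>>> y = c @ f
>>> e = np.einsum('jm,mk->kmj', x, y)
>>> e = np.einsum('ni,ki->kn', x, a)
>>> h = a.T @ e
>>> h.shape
(31, 31)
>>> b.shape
(7, 7, 5)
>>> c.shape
(31, 31)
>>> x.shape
(31, 31)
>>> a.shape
(3, 31)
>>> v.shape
(31,)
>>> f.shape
(31, 7)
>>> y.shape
(31, 7)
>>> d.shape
(3, 3)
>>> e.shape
(3, 31)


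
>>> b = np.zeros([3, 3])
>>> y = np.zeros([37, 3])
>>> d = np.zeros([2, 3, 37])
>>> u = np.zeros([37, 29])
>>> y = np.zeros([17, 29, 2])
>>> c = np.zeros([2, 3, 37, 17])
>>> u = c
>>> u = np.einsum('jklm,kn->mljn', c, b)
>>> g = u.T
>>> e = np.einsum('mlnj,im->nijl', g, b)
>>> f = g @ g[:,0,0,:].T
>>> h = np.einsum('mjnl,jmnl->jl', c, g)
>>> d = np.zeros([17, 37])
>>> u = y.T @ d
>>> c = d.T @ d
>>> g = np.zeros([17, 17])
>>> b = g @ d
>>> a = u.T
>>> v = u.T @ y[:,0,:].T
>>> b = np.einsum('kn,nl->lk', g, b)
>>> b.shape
(37, 17)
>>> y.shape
(17, 29, 2)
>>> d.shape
(17, 37)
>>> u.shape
(2, 29, 37)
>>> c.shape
(37, 37)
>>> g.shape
(17, 17)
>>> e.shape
(37, 3, 17, 2)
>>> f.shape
(3, 2, 37, 3)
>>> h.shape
(3, 17)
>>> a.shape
(37, 29, 2)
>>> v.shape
(37, 29, 17)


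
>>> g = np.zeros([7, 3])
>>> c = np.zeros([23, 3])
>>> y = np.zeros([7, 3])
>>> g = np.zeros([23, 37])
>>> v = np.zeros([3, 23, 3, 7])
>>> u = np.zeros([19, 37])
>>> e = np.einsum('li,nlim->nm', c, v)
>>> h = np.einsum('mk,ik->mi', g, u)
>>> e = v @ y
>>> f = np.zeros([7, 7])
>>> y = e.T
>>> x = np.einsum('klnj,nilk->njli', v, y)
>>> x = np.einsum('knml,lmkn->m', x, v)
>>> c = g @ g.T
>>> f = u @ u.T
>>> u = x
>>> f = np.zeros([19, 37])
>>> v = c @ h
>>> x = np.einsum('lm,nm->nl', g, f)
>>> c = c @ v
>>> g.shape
(23, 37)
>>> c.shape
(23, 19)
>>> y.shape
(3, 3, 23, 3)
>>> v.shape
(23, 19)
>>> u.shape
(23,)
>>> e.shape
(3, 23, 3, 3)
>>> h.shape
(23, 19)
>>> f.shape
(19, 37)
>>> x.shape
(19, 23)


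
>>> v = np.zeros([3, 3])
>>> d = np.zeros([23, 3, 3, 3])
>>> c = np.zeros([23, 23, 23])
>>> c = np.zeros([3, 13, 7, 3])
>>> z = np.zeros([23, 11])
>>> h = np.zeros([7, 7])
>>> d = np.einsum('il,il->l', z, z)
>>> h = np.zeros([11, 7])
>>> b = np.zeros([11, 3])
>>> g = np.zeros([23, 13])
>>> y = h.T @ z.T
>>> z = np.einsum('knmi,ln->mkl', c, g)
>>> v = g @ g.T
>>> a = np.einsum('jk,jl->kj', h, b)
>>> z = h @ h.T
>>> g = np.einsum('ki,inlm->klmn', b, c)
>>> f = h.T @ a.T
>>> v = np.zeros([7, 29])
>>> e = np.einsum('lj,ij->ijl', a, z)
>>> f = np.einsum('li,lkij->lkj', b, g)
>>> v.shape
(7, 29)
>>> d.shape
(11,)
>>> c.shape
(3, 13, 7, 3)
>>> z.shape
(11, 11)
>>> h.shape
(11, 7)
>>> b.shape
(11, 3)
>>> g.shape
(11, 7, 3, 13)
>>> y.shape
(7, 23)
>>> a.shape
(7, 11)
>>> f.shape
(11, 7, 13)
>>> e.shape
(11, 11, 7)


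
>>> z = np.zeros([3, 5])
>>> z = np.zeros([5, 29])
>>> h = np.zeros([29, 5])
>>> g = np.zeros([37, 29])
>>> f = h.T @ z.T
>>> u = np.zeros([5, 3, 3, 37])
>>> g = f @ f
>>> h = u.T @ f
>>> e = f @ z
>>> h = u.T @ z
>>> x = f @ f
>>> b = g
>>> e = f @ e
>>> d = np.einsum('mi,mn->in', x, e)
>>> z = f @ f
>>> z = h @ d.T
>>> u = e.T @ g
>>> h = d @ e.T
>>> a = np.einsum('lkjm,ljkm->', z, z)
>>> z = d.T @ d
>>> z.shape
(29, 29)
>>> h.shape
(5, 5)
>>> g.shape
(5, 5)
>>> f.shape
(5, 5)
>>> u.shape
(29, 5)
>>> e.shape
(5, 29)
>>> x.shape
(5, 5)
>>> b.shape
(5, 5)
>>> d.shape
(5, 29)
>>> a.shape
()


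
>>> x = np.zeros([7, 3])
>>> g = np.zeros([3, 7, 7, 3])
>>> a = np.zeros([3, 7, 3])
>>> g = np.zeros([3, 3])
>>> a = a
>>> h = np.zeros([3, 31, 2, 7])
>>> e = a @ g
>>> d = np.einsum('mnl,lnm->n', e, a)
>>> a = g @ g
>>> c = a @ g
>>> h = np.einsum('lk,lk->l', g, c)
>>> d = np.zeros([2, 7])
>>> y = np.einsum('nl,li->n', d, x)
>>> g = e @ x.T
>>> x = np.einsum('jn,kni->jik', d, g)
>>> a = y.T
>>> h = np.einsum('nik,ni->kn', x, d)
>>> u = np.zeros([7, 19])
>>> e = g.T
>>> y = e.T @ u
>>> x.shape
(2, 7, 3)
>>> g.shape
(3, 7, 7)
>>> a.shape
(2,)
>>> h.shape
(3, 2)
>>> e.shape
(7, 7, 3)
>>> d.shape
(2, 7)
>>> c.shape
(3, 3)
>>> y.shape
(3, 7, 19)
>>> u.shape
(7, 19)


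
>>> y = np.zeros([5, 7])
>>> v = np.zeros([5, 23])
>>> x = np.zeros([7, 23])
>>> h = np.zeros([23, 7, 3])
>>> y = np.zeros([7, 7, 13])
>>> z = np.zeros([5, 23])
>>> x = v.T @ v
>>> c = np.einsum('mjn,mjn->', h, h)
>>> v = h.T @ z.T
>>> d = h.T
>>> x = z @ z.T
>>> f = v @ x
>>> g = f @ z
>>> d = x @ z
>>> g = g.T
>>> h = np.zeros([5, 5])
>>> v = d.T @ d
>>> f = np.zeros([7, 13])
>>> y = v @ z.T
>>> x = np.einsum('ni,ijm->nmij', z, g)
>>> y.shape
(23, 5)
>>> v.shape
(23, 23)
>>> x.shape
(5, 3, 23, 7)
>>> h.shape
(5, 5)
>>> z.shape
(5, 23)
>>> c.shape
()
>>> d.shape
(5, 23)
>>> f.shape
(7, 13)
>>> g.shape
(23, 7, 3)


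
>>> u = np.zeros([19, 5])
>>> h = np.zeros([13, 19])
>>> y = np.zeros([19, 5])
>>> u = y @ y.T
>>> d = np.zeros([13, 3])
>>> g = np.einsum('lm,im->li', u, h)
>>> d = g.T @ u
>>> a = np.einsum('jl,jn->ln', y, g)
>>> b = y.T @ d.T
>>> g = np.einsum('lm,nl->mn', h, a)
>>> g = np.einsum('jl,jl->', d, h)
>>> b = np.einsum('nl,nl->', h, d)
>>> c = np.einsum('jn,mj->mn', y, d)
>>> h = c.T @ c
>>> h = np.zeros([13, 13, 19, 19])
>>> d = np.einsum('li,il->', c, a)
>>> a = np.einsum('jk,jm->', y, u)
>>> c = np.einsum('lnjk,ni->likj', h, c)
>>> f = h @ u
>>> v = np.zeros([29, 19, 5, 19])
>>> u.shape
(19, 19)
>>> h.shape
(13, 13, 19, 19)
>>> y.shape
(19, 5)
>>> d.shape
()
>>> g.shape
()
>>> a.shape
()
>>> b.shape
()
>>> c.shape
(13, 5, 19, 19)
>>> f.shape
(13, 13, 19, 19)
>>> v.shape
(29, 19, 5, 19)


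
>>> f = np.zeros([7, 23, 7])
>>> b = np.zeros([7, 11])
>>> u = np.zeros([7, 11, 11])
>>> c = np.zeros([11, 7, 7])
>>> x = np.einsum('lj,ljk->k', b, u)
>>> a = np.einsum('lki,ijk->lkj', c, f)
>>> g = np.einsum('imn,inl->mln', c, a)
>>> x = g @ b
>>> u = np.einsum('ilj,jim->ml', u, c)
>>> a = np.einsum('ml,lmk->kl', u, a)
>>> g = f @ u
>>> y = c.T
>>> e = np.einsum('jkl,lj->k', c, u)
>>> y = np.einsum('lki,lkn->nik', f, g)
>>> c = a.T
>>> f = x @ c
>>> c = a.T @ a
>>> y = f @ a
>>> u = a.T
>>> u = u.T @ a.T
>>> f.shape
(7, 23, 23)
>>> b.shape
(7, 11)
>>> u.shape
(23, 23)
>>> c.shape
(11, 11)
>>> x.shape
(7, 23, 11)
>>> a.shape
(23, 11)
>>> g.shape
(7, 23, 11)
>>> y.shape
(7, 23, 11)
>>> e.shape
(7,)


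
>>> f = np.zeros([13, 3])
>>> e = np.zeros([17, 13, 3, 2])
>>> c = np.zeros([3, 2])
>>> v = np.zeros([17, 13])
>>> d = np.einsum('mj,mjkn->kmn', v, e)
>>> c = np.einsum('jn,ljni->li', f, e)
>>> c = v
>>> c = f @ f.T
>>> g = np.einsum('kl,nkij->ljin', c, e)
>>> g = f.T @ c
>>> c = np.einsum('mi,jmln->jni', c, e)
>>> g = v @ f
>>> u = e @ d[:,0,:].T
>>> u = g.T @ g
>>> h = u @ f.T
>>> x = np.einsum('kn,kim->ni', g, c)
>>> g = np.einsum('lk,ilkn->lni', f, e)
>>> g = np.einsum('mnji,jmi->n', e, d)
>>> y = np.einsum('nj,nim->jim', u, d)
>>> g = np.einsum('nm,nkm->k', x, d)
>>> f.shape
(13, 3)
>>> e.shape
(17, 13, 3, 2)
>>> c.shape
(17, 2, 13)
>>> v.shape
(17, 13)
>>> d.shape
(3, 17, 2)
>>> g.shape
(17,)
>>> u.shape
(3, 3)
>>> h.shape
(3, 13)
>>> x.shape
(3, 2)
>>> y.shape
(3, 17, 2)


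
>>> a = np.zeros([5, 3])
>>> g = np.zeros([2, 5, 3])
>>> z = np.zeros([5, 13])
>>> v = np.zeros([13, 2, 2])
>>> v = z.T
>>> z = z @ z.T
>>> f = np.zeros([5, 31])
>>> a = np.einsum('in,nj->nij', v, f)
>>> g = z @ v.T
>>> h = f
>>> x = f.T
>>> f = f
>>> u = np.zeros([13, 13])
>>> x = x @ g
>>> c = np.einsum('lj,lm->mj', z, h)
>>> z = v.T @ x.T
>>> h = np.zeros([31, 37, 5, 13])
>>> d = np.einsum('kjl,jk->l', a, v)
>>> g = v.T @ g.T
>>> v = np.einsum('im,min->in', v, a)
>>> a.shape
(5, 13, 31)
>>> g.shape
(5, 5)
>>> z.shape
(5, 31)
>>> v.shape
(13, 31)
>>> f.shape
(5, 31)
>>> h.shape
(31, 37, 5, 13)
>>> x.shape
(31, 13)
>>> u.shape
(13, 13)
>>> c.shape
(31, 5)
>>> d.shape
(31,)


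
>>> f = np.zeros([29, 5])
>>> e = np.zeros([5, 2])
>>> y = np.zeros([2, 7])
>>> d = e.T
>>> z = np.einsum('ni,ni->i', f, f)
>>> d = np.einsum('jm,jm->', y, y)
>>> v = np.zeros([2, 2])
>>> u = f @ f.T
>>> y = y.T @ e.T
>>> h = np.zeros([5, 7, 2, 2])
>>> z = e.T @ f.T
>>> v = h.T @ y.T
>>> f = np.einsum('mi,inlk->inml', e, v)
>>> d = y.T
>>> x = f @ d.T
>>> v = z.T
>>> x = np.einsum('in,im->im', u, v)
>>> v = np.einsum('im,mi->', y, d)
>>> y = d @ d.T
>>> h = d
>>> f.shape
(2, 2, 5, 7)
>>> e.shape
(5, 2)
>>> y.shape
(5, 5)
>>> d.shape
(5, 7)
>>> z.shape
(2, 29)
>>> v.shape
()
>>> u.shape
(29, 29)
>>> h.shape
(5, 7)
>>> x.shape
(29, 2)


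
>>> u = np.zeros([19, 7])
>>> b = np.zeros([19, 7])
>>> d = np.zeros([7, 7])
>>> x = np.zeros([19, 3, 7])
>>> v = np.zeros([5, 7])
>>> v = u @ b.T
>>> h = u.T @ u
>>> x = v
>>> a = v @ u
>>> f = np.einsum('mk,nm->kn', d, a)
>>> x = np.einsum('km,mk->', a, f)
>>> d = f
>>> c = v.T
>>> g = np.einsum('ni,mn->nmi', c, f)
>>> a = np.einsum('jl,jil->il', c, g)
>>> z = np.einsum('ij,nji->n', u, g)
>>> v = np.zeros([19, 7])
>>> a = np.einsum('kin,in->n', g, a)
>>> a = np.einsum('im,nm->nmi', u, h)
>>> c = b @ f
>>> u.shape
(19, 7)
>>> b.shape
(19, 7)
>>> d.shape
(7, 19)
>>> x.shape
()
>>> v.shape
(19, 7)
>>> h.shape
(7, 7)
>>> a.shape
(7, 7, 19)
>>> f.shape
(7, 19)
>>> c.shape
(19, 19)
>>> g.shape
(19, 7, 19)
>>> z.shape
(19,)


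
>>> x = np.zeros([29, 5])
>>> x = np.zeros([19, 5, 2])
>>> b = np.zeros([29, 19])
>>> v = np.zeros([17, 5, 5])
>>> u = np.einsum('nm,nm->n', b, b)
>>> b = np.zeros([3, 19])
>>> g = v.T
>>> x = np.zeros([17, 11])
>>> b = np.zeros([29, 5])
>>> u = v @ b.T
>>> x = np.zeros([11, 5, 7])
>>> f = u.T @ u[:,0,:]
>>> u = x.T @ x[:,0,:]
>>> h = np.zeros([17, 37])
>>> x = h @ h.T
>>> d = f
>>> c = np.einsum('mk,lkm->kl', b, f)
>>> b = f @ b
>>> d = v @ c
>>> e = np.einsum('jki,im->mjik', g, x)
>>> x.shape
(17, 17)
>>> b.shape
(29, 5, 5)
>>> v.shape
(17, 5, 5)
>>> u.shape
(7, 5, 7)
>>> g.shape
(5, 5, 17)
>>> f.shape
(29, 5, 29)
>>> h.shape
(17, 37)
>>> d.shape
(17, 5, 29)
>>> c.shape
(5, 29)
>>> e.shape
(17, 5, 17, 5)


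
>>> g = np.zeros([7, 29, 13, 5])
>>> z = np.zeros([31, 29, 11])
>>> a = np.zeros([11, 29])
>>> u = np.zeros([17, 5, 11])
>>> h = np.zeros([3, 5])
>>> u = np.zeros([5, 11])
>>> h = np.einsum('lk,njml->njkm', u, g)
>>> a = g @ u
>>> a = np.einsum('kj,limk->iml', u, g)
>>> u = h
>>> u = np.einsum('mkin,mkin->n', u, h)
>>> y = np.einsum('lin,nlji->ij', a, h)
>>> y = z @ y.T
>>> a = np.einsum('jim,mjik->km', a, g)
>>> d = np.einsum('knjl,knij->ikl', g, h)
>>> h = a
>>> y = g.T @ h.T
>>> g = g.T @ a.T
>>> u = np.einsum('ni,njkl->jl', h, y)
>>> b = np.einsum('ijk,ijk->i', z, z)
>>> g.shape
(5, 13, 29, 5)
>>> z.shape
(31, 29, 11)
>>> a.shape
(5, 7)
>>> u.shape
(13, 5)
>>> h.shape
(5, 7)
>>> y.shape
(5, 13, 29, 5)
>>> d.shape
(11, 7, 5)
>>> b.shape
(31,)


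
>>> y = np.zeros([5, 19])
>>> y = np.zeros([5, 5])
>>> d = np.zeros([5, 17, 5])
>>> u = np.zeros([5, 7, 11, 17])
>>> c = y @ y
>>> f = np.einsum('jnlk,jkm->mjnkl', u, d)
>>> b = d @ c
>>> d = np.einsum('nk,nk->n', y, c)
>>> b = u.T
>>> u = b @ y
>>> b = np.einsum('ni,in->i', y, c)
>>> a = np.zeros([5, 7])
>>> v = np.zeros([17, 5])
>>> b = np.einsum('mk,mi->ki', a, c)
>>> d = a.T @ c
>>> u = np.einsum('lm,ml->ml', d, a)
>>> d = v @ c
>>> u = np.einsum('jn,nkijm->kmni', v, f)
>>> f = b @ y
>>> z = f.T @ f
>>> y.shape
(5, 5)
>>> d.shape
(17, 5)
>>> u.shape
(5, 11, 5, 7)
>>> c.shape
(5, 5)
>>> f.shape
(7, 5)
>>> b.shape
(7, 5)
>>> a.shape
(5, 7)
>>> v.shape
(17, 5)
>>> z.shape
(5, 5)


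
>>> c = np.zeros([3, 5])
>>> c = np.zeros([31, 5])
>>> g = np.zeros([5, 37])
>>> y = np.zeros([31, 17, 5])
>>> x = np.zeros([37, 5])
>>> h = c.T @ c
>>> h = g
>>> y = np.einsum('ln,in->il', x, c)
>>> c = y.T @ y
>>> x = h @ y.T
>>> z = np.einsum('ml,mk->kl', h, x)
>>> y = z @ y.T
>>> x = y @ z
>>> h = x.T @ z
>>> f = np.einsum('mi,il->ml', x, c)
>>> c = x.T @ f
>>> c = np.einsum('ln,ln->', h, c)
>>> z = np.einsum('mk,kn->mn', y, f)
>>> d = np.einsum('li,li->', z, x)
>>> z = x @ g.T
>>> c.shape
()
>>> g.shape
(5, 37)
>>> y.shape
(31, 31)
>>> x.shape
(31, 37)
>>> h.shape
(37, 37)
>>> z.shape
(31, 5)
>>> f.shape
(31, 37)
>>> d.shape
()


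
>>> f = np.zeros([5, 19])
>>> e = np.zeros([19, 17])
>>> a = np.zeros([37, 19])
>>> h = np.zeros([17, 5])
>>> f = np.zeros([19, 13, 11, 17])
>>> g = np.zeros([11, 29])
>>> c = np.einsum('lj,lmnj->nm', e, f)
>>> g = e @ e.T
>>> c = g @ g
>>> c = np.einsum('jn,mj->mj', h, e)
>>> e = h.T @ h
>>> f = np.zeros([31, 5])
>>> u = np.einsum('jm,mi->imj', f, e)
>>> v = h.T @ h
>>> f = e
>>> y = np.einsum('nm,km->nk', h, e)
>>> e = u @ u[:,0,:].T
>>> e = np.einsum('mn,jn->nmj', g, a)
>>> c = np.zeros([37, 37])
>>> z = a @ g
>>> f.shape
(5, 5)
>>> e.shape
(19, 19, 37)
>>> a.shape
(37, 19)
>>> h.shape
(17, 5)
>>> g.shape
(19, 19)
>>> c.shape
(37, 37)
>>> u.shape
(5, 5, 31)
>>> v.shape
(5, 5)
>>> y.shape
(17, 5)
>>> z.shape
(37, 19)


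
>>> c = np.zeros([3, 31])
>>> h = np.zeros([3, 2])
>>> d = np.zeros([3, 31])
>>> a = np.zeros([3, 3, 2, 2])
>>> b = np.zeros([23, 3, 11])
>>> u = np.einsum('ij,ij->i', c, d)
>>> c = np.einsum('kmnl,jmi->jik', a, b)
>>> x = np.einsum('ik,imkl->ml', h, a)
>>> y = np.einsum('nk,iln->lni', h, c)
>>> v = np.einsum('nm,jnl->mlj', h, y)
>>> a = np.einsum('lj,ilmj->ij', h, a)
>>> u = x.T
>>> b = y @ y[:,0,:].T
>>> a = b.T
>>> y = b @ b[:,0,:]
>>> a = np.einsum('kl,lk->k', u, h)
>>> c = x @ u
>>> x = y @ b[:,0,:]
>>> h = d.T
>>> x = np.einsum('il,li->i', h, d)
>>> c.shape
(3, 3)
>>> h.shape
(31, 3)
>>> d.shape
(3, 31)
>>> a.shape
(2,)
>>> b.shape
(11, 3, 11)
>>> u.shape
(2, 3)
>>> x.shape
(31,)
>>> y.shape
(11, 3, 11)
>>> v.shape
(2, 23, 11)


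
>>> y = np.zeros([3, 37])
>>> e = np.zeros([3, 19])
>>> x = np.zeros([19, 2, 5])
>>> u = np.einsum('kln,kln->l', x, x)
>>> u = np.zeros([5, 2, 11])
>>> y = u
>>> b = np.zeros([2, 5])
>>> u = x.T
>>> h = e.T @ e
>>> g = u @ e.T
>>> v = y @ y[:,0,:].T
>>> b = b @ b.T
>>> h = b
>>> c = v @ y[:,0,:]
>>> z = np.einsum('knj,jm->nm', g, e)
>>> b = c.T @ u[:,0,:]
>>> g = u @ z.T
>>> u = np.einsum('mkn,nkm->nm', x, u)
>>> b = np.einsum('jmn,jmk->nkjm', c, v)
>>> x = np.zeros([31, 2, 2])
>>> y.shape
(5, 2, 11)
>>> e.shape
(3, 19)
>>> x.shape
(31, 2, 2)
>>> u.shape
(5, 19)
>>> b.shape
(11, 5, 5, 2)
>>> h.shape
(2, 2)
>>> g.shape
(5, 2, 2)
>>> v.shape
(5, 2, 5)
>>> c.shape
(5, 2, 11)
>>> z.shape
(2, 19)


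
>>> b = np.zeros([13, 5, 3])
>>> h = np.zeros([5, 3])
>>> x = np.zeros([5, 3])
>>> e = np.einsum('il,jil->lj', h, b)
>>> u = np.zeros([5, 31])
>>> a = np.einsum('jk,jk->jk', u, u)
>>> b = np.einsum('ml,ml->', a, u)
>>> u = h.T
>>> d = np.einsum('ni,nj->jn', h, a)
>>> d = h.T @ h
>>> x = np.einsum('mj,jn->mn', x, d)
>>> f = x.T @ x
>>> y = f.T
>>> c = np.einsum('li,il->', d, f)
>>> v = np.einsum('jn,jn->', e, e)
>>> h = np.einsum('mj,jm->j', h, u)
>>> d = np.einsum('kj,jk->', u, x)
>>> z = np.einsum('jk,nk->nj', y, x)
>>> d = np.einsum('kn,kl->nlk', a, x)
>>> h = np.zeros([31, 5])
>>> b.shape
()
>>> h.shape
(31, 5)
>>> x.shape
(5, 3)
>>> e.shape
(3, 13)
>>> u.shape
(3, 5)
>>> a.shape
(5, 31)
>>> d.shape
(31, 3, 5)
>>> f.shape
(3, 3)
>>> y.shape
(3, 3)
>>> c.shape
()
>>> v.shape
()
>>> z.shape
(5, 3)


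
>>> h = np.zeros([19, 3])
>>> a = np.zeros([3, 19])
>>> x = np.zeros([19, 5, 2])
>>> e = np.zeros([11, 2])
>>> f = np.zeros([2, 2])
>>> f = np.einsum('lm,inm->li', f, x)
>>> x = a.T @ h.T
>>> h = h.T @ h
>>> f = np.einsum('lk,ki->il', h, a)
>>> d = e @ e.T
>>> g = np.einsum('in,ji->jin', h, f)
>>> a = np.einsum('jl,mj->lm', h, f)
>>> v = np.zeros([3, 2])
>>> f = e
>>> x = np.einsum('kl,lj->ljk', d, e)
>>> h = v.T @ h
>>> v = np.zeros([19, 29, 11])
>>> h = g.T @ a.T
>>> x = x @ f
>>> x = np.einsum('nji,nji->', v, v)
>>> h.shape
(3, 3, 3)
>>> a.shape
(3, 19)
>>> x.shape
()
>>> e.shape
(11, 2)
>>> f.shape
(11, 2)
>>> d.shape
(11, 11)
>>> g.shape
(19, 3, 3)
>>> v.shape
(19, 29, 11)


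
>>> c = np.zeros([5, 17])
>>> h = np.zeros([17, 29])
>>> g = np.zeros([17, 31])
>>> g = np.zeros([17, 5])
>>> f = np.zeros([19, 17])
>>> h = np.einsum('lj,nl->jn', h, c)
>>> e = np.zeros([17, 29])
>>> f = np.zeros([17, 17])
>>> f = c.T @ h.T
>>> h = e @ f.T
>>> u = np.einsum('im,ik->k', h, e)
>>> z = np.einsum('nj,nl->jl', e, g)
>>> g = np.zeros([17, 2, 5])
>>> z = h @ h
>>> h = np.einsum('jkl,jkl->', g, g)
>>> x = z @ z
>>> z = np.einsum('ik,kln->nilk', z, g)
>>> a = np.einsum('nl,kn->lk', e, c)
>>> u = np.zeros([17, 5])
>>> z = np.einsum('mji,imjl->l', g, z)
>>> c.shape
(5, 17)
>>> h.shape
()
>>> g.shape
(17, 2, 5)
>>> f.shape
(17, 29)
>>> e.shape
(17, 29)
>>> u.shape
(17, 5)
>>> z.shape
(17,)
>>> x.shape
(17, 17)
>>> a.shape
(29, 5)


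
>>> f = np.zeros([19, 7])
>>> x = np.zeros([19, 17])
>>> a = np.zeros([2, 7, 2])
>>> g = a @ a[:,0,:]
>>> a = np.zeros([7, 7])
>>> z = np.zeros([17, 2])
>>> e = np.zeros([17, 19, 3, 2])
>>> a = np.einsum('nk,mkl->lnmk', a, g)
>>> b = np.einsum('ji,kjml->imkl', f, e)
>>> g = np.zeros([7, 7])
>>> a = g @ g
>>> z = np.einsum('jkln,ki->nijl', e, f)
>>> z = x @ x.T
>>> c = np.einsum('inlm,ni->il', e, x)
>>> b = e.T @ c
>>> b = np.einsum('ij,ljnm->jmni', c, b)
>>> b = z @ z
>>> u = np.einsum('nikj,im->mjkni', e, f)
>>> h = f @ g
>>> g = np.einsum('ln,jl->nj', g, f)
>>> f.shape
(19, 7)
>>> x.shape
(19, 17)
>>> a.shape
(7, 7)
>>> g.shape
(7, 19)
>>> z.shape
(19, 19)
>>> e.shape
(17, 19, 3, 2)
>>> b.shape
(19, 19)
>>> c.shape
(17, 3)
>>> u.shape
(7, 2, 3, 17, 19)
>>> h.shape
(19, 7)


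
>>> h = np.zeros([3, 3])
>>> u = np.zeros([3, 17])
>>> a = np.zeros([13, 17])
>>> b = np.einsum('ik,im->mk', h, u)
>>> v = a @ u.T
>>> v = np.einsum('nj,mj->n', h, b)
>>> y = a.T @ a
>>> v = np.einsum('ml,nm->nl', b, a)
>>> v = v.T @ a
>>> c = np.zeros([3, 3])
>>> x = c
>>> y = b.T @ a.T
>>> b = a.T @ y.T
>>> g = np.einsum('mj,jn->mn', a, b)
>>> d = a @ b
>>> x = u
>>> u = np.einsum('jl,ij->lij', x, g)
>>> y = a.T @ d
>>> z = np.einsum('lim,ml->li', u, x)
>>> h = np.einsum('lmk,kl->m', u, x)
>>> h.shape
(13,)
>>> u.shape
(17, 13, 3)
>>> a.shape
(13, 17)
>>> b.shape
(17, 3)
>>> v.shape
(3, 17)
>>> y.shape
(17, 3)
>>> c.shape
(3, 3)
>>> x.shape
(3, 17)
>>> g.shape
(13, 3)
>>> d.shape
(13, 3)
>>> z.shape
(17, 13)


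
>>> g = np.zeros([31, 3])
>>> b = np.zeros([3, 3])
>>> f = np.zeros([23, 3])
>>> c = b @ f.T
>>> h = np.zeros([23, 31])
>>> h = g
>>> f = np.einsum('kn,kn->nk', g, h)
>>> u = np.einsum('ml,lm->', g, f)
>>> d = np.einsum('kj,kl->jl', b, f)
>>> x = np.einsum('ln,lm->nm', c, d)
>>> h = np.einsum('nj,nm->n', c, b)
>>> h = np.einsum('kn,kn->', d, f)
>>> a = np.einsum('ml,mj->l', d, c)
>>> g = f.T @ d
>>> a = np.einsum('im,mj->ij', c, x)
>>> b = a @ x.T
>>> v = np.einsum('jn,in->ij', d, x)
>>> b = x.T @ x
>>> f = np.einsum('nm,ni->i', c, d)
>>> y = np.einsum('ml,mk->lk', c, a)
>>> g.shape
(31, 31)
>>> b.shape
(31, 31)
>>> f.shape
(31,)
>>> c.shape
(3, 23)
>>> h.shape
()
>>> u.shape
()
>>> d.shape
(3, 31)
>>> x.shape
(23, 31)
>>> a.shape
(3, 31)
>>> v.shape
(23, 3)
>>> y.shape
(23, 31)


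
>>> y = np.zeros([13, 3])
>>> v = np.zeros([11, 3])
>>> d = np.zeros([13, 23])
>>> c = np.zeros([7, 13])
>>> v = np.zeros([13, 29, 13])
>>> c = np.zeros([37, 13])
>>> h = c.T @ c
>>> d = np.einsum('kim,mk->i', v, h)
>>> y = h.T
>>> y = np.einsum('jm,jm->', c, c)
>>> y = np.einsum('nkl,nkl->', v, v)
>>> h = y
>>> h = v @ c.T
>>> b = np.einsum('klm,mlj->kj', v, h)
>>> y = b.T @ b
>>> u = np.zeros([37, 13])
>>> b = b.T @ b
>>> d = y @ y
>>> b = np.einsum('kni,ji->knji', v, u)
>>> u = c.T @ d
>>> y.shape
(37, 37)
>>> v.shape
(13, 29, 13)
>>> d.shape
(37, 37)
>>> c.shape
(37, 13)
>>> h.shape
(13, 29, 37)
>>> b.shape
(13, 29, 37, 13)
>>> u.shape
(13, 37)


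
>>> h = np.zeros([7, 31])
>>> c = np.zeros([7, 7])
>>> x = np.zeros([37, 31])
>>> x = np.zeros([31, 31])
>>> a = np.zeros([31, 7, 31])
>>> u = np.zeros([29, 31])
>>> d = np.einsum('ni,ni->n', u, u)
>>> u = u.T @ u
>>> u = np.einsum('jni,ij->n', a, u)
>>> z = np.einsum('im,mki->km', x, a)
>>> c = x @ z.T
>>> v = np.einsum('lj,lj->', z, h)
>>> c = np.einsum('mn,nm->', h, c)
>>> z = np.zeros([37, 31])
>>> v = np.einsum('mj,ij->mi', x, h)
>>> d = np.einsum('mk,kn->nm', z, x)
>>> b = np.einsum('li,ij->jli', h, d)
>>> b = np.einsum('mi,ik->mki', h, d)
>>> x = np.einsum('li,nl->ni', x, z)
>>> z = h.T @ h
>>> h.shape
(7, 31)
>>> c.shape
()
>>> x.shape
(37, 31)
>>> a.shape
(31, 7, 31)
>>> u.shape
(7,)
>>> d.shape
(31, 37)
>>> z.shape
(31, 31)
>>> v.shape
(31, 7)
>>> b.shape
(7, 37, 31)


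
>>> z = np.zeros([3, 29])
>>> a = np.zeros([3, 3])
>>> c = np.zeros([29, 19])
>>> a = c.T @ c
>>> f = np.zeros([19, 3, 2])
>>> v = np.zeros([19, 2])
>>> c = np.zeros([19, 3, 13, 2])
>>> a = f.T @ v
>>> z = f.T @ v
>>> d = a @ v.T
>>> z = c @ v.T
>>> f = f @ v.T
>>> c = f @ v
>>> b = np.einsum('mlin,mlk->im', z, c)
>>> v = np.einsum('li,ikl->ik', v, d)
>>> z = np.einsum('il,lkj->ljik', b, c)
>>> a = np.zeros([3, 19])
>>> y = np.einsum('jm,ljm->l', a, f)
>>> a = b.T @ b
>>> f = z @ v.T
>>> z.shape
(19, 2, 13, 3)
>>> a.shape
(19, 19)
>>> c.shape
(19, 3, 2)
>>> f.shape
(19, 2, 13, 2)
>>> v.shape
(2, 3)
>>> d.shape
(2, 3, 19)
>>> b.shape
(13, 19)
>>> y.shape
(19,)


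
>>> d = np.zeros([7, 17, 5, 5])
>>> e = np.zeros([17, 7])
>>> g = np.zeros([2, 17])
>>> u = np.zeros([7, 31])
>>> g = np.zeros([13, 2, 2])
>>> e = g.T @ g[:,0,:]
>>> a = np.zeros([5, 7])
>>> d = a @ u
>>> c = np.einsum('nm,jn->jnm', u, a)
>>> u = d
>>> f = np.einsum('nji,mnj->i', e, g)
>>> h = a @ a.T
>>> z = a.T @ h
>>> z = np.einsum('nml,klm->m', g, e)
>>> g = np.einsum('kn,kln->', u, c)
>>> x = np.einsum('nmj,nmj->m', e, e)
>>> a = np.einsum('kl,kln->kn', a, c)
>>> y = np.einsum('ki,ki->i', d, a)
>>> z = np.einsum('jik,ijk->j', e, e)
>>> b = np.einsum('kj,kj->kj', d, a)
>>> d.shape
(5, 31)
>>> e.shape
(2, 2, 2)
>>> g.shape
()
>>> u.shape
(5, 31)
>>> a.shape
(5, 31)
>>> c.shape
(5, 7, 31)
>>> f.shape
(2,)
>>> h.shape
(5, 5)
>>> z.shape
(2,)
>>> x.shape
(2,)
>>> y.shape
(31,)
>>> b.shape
(5, 31)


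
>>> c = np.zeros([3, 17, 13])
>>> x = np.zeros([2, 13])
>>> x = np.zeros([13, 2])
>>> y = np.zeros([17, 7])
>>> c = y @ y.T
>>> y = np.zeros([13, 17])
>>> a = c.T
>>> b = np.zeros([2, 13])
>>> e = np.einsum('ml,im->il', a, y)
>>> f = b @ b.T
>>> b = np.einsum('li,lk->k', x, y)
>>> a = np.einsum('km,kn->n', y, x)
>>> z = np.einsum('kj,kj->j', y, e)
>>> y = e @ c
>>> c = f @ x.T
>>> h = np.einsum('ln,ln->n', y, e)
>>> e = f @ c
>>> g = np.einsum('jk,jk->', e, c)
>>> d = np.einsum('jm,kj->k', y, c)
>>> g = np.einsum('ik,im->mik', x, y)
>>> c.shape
(2, 13)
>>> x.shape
(13, 2)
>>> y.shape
(13, 17)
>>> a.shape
(2,)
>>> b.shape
(17,)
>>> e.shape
(2, 13)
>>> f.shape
(2, 2)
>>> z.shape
(17,)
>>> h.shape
(17,)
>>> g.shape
(17, 13, 2)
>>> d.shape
(2,)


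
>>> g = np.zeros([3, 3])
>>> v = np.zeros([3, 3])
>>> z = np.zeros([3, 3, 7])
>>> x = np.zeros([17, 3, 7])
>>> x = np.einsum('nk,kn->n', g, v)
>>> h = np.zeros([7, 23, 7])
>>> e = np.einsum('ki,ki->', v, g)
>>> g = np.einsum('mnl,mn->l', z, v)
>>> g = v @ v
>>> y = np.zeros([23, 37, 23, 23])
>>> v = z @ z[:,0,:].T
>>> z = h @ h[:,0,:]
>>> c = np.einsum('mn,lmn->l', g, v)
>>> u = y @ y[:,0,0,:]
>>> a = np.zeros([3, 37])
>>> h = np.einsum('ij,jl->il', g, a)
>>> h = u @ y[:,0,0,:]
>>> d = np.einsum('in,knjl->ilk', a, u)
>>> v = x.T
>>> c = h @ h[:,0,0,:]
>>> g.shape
(3, 3)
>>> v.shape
(3,)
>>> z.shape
(7, 23, 7)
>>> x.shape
(3,)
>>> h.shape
(23, 37, 23, 23)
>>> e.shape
()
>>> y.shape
(23, 37, 23, 23)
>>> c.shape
(23, 37, 23, 23)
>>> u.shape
(23, 37, 23, 23)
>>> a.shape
(3, 37)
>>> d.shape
(3, 23, 23)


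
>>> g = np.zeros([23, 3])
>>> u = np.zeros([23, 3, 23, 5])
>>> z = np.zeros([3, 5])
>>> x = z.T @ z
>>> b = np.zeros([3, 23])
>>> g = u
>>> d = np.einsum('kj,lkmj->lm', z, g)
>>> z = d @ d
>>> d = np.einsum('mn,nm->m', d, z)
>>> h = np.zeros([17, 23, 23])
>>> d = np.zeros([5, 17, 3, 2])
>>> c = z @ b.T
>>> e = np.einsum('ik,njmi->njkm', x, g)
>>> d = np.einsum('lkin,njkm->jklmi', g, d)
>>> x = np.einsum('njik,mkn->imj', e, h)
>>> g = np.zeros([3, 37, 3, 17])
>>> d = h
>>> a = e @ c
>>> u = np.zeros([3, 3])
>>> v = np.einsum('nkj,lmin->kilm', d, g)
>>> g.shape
(3, 37, 3, 17)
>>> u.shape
(3, 3)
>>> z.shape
(23, 23)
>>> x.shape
(5, 17, 3)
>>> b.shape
(3, 23)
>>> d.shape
(17, 23, 23)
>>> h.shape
(17, 23, 23)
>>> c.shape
(23, 3)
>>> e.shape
(23, 3, 5, 23)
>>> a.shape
(23, 3, 5, 3)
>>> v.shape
(23, 3, 3, 37)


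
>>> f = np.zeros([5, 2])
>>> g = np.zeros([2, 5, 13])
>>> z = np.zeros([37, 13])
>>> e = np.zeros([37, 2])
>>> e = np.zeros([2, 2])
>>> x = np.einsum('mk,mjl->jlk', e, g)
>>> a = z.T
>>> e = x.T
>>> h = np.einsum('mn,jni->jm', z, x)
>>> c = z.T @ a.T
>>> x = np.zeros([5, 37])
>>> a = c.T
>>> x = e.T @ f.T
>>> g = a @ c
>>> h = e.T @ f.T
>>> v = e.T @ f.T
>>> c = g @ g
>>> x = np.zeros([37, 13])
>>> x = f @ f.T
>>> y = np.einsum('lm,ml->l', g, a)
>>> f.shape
(5, 2)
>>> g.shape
(13, 13)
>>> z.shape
(37, 13)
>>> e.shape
(2, 13, 5)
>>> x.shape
(5, 5)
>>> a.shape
(13, 13)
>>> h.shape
(5, 13, 5)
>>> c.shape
(13, 13)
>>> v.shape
(5, 13, 5)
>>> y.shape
(13,)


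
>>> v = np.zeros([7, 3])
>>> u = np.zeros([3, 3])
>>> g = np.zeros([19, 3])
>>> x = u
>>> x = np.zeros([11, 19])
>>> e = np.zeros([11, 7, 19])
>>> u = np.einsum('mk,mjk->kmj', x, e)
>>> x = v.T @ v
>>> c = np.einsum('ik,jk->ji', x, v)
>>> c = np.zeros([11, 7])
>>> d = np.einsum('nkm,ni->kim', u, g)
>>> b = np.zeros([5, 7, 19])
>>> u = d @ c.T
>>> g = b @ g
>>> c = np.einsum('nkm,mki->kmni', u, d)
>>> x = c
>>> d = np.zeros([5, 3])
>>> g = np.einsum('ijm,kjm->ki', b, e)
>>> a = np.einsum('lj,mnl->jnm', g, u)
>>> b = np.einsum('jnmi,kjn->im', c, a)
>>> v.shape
(7, 3)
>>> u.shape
(11, 3, 11)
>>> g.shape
(11, 5)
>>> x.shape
(3, 11, 11, 7)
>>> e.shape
(11, 7, 19)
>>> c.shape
(3, 11, 11, 7)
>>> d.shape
(5, 3)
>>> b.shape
(7, 11)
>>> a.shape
(5, 3, 11)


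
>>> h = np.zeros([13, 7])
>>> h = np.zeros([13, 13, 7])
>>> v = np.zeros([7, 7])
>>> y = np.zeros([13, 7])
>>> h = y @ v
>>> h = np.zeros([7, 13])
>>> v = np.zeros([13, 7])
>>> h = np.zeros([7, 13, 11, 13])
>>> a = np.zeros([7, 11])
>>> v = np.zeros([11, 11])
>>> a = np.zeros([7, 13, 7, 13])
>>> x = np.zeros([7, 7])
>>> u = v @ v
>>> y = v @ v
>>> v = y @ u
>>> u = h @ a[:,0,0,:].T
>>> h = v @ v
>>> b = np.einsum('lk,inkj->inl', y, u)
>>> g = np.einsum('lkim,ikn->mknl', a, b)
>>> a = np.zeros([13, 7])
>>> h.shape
(11, 11)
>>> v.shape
(11, 11)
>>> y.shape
(11, 11)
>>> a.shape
(13, 7)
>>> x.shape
(7, 7)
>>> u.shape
(7, 13, 11, 7)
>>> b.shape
(7, 13, 11)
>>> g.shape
(13, 13, 11, 7)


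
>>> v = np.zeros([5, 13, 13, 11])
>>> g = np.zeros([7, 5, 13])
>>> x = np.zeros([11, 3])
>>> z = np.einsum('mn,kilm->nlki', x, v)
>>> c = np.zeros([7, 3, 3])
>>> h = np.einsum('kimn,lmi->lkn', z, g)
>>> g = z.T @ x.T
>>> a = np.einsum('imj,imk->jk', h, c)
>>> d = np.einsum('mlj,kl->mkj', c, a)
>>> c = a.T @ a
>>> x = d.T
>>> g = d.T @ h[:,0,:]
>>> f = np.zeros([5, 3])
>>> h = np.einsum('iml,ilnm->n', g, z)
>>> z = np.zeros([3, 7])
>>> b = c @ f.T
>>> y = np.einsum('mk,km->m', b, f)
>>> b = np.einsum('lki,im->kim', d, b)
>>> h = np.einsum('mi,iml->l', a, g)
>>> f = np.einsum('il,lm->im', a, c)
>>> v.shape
(5, 13, 13, 11)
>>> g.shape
(3, 13, 13)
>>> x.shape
(3, 13, 7)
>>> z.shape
(3, 7)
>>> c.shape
(3, 3)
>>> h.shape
(13,)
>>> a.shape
(13, 3)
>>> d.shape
(7, 13, 3)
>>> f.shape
(13, 3)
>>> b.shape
(13, 3, 5)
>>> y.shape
(3,)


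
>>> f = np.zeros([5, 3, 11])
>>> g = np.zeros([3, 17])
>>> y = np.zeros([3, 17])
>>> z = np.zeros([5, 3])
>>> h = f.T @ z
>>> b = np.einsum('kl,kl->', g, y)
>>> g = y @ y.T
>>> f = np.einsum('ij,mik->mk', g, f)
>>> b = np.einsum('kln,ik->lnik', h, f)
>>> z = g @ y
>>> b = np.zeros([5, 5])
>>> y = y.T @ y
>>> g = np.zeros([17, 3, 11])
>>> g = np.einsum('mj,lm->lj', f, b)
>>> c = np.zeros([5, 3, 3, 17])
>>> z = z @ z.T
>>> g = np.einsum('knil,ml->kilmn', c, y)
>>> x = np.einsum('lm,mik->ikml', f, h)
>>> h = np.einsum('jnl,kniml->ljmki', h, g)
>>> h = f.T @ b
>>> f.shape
(5, 11)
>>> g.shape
(5, 3, 17, 17, 3)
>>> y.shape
(17, 17)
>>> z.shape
(3, 3)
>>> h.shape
(11, 5)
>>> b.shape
(5, 5)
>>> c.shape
(5, 3, 3, 17)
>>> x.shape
(3, 3, 11, 5)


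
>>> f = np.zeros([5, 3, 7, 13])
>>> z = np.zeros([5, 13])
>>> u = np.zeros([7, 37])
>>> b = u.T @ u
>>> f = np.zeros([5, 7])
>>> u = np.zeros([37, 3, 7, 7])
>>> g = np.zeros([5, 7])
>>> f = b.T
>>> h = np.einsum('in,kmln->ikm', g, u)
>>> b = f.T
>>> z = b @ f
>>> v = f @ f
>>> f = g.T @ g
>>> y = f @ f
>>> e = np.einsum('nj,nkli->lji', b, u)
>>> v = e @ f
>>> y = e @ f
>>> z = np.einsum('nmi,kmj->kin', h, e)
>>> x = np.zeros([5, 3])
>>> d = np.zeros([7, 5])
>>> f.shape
(7, 7)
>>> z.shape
(7, 3, 5)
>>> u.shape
(37, 3, 7, 7)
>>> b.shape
(37, 37)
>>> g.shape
(5, 7)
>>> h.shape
(5, 37, 3)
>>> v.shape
(7, 37, 7)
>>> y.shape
(7, 37, 7)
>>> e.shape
(7, 37, 7)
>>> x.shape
(5, 3)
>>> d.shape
(7, 5)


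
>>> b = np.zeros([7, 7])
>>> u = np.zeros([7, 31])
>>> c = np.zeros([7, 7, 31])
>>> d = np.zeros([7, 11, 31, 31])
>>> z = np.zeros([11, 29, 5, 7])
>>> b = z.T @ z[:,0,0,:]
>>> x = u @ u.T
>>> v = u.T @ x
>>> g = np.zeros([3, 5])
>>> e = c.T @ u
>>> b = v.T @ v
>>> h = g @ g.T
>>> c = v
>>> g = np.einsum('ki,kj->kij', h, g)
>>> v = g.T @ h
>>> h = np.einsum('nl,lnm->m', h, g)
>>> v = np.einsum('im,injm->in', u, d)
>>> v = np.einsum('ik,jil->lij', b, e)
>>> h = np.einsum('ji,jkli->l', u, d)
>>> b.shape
(7, 7)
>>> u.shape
(7, 31)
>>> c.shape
(31, 7)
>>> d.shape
(7, 11, 31, 31)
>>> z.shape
(11, 29, 5, 7)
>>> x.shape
(7, 7)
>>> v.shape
(31, 7, 31)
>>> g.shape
(3, 3, 5)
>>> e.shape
(31, 7, 31)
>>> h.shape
(31,)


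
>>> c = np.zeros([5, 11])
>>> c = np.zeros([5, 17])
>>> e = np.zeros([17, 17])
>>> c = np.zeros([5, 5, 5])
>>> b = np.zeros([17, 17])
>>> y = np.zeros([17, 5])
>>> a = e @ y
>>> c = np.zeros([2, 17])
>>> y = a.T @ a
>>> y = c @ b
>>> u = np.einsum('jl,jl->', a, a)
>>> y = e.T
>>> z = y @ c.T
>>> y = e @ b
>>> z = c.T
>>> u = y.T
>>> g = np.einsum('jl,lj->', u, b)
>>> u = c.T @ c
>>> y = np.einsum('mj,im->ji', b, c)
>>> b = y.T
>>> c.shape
(2, 17)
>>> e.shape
(17, 17)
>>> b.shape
(2, 17)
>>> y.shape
(17, 2)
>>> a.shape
(17, 5)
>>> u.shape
(17, 17)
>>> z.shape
(17, 2)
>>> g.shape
()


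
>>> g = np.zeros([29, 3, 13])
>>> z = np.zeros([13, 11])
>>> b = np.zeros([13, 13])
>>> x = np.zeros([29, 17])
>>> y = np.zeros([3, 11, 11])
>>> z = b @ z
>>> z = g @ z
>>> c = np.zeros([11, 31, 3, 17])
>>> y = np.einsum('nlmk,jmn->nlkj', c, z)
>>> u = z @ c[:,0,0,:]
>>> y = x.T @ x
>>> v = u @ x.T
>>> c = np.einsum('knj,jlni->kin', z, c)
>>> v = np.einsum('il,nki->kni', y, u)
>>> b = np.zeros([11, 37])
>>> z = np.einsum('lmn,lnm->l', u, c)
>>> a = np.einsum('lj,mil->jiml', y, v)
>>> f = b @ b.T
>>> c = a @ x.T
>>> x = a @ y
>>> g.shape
(29, 3, 13)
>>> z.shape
(29,)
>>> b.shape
(11, 37)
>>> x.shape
(17, 29, 3, 17)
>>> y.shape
(17, 17)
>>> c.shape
(17, 29, 3, 29)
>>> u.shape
(29, 3, 17)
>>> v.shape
(3, 29, 17)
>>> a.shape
(17, 29, 3, 17)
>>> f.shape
(11, 11)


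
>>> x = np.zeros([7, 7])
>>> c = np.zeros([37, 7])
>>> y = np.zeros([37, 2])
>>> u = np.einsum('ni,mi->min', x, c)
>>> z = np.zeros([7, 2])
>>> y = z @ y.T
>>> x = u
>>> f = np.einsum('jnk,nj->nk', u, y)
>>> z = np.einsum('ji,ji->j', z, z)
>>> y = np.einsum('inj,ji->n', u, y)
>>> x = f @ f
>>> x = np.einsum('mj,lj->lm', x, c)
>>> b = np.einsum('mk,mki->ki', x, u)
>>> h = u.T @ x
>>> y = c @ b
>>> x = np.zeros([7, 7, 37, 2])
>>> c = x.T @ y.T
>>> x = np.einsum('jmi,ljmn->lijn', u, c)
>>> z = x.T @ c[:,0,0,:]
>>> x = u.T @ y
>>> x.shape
(7, 7, 7)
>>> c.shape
(2, 37, 7, 37)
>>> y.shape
(37, 7)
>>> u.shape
(37, 7, 7)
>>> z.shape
(37, 37, 7, 37)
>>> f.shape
(7, 7)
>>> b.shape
(7, 7)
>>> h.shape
(7, 7, 7)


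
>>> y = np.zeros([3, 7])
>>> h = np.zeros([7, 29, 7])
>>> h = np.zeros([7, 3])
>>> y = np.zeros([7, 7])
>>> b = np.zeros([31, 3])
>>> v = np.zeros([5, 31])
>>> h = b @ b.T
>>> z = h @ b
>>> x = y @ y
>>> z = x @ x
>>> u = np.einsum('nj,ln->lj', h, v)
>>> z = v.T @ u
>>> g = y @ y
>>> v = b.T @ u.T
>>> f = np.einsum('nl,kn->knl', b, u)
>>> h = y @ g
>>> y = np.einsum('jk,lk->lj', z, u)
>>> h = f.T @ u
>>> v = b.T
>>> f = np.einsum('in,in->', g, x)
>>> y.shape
(5, 31)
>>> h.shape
(3, 31, 31)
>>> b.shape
(31, 3)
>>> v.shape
(3, 31)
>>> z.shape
(31, 31)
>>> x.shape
(7, 7)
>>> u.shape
(5, 31)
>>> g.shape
(7, 7)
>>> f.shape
()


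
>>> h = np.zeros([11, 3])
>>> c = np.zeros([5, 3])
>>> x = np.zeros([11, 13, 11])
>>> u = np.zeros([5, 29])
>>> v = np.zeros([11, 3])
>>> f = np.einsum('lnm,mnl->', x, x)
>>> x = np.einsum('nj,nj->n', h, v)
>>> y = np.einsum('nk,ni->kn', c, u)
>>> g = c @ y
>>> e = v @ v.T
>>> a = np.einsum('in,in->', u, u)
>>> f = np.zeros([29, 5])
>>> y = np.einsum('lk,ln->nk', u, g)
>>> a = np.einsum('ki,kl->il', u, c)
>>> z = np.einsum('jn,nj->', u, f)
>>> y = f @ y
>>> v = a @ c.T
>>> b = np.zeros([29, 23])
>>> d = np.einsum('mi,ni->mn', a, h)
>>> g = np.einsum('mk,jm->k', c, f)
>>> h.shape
(11, 3)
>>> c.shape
(5, 3)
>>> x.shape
(11,)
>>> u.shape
(5, 29)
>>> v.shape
(29, 5)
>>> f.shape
(29, 5)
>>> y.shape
(29, 29)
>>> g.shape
(3,)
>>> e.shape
(11, 11)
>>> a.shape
(29, 3)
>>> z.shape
()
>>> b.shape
(29, 23)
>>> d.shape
(29, 11)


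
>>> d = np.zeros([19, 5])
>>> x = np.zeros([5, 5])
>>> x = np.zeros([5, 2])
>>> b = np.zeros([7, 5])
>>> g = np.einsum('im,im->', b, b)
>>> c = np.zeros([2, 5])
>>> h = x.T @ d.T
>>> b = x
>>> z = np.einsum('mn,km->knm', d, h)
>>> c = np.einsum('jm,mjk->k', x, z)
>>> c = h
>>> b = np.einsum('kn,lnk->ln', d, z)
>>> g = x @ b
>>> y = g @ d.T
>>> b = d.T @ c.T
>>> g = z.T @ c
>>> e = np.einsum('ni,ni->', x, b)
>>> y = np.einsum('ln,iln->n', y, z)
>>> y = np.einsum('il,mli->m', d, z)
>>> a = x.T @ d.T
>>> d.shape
(19, 5)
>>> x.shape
(5, 2)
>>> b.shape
(5, 2)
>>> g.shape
(19, 5, 19)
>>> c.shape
(2, 19)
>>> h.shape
(2, 19)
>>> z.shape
(2, 5, 19)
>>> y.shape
(2,)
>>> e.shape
()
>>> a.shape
(2, 19)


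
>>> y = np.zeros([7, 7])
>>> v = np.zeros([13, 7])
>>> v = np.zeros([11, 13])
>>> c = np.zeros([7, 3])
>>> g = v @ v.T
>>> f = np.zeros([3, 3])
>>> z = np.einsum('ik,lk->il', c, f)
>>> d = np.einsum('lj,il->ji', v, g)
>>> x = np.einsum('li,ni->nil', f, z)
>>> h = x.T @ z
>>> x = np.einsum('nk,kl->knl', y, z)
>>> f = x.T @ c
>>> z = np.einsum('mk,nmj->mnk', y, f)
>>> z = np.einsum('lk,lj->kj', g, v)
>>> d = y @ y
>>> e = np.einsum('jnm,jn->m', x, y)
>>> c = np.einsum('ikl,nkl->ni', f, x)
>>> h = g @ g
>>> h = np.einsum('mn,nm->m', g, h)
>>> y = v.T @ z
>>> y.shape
(13, 13)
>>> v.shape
(11, 13)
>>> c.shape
(7, 3)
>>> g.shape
(11, 11)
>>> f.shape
(3, 7, 3)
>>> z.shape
(11, 13)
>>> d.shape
(7, 7)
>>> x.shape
(7, 7, 3)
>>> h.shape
(11,)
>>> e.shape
(3,)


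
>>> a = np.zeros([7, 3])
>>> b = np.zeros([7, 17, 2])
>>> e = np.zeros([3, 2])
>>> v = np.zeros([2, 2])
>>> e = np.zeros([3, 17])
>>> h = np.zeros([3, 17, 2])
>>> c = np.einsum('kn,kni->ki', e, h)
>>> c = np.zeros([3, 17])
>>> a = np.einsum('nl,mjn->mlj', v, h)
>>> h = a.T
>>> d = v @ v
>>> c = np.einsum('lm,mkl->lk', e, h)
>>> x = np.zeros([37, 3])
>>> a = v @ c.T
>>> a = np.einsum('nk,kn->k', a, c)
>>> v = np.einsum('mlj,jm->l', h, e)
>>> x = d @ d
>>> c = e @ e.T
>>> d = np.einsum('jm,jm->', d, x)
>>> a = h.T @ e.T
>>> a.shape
(3, 2, 3)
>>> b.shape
(7, 17, 2)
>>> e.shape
(3, 17)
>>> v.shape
(2,)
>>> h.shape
(17, 2, 3)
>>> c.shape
(3, 3)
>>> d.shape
()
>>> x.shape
(2, 2)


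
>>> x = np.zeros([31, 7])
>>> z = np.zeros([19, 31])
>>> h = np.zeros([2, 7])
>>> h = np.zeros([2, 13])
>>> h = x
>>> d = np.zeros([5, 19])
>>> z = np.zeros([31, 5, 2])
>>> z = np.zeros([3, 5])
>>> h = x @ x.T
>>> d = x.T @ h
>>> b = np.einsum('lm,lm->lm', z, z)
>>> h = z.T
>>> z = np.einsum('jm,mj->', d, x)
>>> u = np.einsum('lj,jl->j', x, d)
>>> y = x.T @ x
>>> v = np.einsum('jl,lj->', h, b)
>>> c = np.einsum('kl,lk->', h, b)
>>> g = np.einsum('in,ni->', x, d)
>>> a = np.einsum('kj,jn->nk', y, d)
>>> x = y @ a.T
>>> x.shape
(7, 31)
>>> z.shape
()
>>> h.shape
(5, 3)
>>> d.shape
(7, 31)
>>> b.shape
(3, 5)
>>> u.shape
(7,)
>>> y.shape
(7, 7)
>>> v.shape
()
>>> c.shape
()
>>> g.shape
()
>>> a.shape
(31, 7)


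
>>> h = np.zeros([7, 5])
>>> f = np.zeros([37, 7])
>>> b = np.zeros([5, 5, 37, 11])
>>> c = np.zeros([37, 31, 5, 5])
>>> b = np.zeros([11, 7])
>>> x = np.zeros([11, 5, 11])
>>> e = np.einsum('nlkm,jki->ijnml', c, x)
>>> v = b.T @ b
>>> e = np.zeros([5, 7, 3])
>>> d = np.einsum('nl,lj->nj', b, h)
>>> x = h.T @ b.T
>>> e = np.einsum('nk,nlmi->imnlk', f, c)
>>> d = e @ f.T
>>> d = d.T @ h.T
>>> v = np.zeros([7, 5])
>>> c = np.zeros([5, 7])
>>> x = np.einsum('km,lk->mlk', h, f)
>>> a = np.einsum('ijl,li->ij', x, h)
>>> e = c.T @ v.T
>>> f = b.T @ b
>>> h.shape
(7, 5)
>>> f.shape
(7, 7)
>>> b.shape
(11, 7)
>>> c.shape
(5, 7)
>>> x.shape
(5, 37, 7)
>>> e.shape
(7, 7)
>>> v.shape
(7, 5)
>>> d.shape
(37, 31, 37, 5, 7)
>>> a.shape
(5, 37)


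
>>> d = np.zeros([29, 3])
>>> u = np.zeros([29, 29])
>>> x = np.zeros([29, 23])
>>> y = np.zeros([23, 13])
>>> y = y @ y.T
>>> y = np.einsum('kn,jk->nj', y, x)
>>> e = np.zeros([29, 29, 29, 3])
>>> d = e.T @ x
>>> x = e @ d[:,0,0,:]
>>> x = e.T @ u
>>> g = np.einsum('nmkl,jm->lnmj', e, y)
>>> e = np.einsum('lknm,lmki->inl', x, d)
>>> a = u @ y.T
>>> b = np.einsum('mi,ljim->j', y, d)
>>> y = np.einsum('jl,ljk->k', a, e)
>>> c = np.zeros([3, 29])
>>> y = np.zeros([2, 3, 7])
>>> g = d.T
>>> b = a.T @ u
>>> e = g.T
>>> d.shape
(3, 29, 29, 23)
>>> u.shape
(29, 29)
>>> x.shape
(3, 29, 29, 29)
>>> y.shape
(2, 3, 7)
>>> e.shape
(3, 29, 29, 23)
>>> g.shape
(23, 29, 29, 3)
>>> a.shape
(29, 23)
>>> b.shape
(23, 29)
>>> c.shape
(3, 29)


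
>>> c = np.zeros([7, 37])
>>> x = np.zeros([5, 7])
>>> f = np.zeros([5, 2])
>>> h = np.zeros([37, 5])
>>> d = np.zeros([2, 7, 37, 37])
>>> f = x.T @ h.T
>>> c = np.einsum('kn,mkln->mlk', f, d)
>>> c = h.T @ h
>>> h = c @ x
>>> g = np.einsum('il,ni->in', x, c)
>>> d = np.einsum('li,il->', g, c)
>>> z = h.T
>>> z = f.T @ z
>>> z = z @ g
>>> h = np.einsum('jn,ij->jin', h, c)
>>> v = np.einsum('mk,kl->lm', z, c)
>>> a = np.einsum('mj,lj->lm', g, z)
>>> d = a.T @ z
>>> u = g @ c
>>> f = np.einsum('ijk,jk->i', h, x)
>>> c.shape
(5, 5)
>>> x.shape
(5, 7)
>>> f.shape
(5,)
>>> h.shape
(5, 5, 7)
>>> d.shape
(5, 5)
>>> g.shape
(5, 5)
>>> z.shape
(37, 5)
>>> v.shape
(5, 37)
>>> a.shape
(37, 5)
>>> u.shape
(5, 5)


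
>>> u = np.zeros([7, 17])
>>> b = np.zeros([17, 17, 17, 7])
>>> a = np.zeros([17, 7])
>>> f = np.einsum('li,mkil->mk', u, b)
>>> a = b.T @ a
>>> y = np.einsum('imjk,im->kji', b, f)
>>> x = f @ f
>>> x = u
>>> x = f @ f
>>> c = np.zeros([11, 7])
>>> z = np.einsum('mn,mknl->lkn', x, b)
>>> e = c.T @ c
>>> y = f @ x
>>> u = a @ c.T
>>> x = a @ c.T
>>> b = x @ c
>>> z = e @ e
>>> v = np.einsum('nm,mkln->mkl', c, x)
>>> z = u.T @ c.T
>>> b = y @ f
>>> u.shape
(7, 17, 17, 11)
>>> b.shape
(17, 17)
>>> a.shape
(7, 17, 17, 7)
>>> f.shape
(17, 17)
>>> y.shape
(17, 17)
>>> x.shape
(7, 17, 17, 11)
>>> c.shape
(11, 7)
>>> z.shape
(11, 17, 17, 11)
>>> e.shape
(7, 7)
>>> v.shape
(7, 17, 17)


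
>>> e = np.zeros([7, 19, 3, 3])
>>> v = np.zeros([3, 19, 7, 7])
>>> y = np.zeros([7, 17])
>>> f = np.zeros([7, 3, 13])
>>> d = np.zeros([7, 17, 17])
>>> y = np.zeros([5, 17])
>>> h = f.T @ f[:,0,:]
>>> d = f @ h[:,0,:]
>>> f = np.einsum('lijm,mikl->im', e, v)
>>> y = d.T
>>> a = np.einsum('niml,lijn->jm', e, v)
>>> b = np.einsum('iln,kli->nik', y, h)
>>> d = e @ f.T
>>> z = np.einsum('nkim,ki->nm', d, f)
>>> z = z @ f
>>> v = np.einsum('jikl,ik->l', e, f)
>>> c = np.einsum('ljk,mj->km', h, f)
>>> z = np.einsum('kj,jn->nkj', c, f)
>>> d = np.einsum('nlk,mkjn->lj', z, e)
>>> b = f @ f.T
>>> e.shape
(7, 19, 3, 3)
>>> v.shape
(3,)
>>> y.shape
(13, 3, 7)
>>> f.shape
(19, 3)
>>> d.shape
(13, 3)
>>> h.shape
(13, 3, 13)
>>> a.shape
(7, 3)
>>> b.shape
(19, 19)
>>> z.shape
(3, 13, 19)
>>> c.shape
(13, 19)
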